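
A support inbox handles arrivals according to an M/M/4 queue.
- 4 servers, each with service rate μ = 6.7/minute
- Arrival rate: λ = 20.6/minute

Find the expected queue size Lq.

Traffic intensity: ρ = λ/(cμ) = 20.6/(4×6.7) = 0.7687
Since ρ = 0.7687 < 1, system is stable.
Offered load a = λ/μ = cρ = 20.6/6.7 = 3.0746
P₀ = [ Σₙ₌₀^3 aⁿ/n! + a^4/(4!(1-ρ)) ]⁻¹
Σ = a^0/0! + a^1/1! + a^2/2! + a^3/3! = 1.0000 + 3.0746 + 4.7267 + 4.8442 = 13.6455
a^4/(4!(1-ρ)) = 89.3655/(24 × 0.231343) = 16.0954
P₀ = 1/(13.6455 + 16.0954) = 0.03362
Lq = P₀·a^4·ρ / (4!(1-ρ)²) = 0.0336237 × 89.3655 × 0.768657 / (24 × 0.0535197) = 1.7981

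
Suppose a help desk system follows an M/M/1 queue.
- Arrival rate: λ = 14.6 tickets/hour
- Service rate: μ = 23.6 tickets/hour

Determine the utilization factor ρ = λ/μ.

Server utilization: ρ = λ/μ
ρ = 14.6/23.6 = 0.6186
The server is busy 61.86% of the time.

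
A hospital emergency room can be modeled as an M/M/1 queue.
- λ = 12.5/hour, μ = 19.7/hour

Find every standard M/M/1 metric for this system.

Step 1: ρ = λ/μ = 12.5/19.7 = 0.6345
Step 2: L = λ/(μ-λ) = 12.5/7.20 = 1.7361
Step 3: Lq = λ²/(μ(μ-λ)) = 156.25/(19.7×7.20) = 1.1016
Step 4: W = 1/(μ-λ) = 1/7.20 = 0.13889
Step 5: Wq = λ/(μ(μ-λ)) = 12.5/(19.7×7.20) = 0.08813
Step 6: P(0) = 1-ρ = 0.3655
Verify: L = λW = 12.5×0.13889 = 1.7361 ✔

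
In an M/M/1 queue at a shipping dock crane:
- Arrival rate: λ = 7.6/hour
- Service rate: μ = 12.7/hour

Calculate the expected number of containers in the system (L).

ρ = λ/μ = 7.6/12.7 = 0.5984
For M/M/1: L = λ/(μ-λ)
L = 7.6/(12.7-7.6) = 7.6/5.10
L = 1.4902 containers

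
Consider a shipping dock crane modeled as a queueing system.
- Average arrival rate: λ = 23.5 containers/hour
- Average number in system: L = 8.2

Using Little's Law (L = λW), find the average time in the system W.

Little's Law: L = λW, so W = L/λ
W = 8.2/23.5 = 0.3489 hours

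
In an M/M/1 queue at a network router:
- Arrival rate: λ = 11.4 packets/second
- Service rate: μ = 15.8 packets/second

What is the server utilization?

Server utilization: ρ = λ/μ
ρ = 11.4/15.8 = 0.7215
The server is busy 72.15% of the time.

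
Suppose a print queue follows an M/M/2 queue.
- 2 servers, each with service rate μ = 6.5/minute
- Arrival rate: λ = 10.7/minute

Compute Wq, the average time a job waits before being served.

Traffic intensity: ρ = λ/(cμ) = 10.7/(2×6.5) = 0.8231
Since ρ = 0.8231 < 1, system is stable.
Offered load a = λ/μ = cρ = 10.7/6.5 = 1.6462
P₀ = [ Σₙ₌₀^1 aⁿ/n! + a^2/(2!(1-ρ)) ]⁻¹
Σ = a^0/0! + a^1/1! = 1.0000 + 1.6462 = 2.6462
a^2/(2!(1-ρ)) = 2.70982/(2 × 0.176923) = 7.6582
P₀ = 1/(2.6462 + 7.6582) = 0.09705
Lq = P₀·a^2·ρ / (2!(1-ρ)²) = 0.0970464 × 2.70982 × 0.823077 / (2 × 0.0313018) = 3.4575
Wq = Lq/λ = 3.4575/10.7 = 0.3231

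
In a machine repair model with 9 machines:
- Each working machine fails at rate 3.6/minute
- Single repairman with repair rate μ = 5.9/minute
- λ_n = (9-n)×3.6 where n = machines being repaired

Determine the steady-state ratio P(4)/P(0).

P(4)/P(0) = ∏_{i=0}^{4-1} λ_i/μ_{i+1}
= (9-0)×3.6/5.9 × (9-1)×3.6/5.9 × (9-2)×3.6/5.9 × (9-3)×3.6/5.9
= 419.1638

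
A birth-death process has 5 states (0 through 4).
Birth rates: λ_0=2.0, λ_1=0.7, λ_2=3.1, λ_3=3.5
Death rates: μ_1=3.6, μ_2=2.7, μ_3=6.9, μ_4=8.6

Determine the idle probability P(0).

Ratios P(n)/P(0) = (λ₀···λₙ₋₁)/(μ₁···μₙ):
P(1)/P(0) = (2.0)/(3.6) = 0.55556
P(2)/P(0) = (2.0×0.7)/(3.6×2.7) = 0.14403
P(3)/P(0) = (2.0×0.7×3.1)/(3.6×2.7×6.9) = 0.064710
P(4)/P(0) = (2.0×0.7×3.1×3.5)/(3.6×2.7×6.9×8.6) = 0.026336

Normalization: ∑ P(n) = 1
P(0) × (1.0000 + 0.55556 + 0.14403 + 0.064710 + 0.026336) = 1
P(0) × 1.7906 = 1
P(0) = 1/1.7906 = 0.5585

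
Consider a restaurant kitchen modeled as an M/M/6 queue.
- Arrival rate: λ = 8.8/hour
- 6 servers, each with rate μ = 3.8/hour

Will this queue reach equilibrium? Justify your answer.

Stability requires ρ = λ/(cμ) < 1
ρ = 8.8/(6 × 3.8) = 8.8/22.80 = 0.3860
Since 0.3860 < 1, the system is STABLE.
The servers are busy 38.60% of the time.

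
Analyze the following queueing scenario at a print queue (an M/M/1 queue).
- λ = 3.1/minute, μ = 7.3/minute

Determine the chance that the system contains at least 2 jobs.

ρ = λ/μ = 3.1/7.3 = 0.42466
P(N ≥ n) = ρⁿ
P(N ≥ 2) = 0.42466^2
P(N ≥ 2) = 0.1803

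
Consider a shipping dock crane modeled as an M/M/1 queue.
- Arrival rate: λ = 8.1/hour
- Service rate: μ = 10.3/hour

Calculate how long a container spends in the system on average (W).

First, compute utilization: ρ = λ/μ = 8.1/10.3 = 0.7864
For M/M/1: W = 1/(μ-λ)
W = 1/(10.3-8.1) = 1/2.20
W = 0.4545 hours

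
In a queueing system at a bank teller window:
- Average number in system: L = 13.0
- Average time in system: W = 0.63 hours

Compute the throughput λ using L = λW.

Little's Law: L = λW, so λ = L/W
λ = 13.0/0.63 = 20.6349 transactions/hour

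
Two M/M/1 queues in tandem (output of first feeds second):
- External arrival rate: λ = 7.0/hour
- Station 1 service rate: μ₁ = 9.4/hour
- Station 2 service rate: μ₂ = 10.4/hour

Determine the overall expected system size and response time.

By Jackson's theorem, each station behaves as independent M/M/1.
Station 1: ρ₁ = 7.0/9.4 = 0.7447, L₁ = ρ₁/(1-ρ₁) = λ/(μ₁-λ) = 7.0/2.40 = 2.9167
Station 2: ρ₂ = 7.0/10.4 = 0.6731, L₂ = ρ₂/(1-ρ₂) = λ/(μ₂-λ) = 7.0/3.40 = 2.0588
Total: L = L₁ + L₂ = 2.9167 + 2.0588 = 4.9755
W = L/λ = 4.9755/7.0 = 0.7108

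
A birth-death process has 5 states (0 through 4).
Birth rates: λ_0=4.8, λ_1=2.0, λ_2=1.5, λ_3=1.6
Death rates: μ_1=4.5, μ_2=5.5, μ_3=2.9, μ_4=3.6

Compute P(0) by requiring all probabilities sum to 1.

Ratios P(n)/P(0) = (λ₀···λₙ₋₁)/(μ₁···μₙ):
P(1)/P(0) = (4.8)/(4.5) = 1.06667
P(2)/P(0) = (4.8×2.0)/(4.5×5.5) = 0.387879
P(3)/P(0) = (4.8×2.0×1.5)/(4.5×5.5×2.9) = 0.200627
P(4)/P(0) = (4.8×2.0×1.5×1.6)/(4.5×5.5×2.9×3.6) = 0.0891675

Normalization: ∑ P(n) = 1
P(0) × (1.00000 + 1.06667 + 0.387879 + 0.200627 + 0.0891675) = 1
P(0) × 2.7443 = 1
P(0) = 1/2.7443 = 0.3644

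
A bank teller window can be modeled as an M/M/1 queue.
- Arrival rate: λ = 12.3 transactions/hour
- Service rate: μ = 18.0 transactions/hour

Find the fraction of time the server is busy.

Server utilization: ρ = λ/μ
ρ = 12.3/18.0 = 0.6833
The server is busy 68.33% of the time.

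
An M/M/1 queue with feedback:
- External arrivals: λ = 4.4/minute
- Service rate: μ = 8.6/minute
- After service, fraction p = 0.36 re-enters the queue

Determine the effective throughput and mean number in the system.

Effective arrival rate: λ_eff = λ/(1-p) = 4.4/(1-0.36) = 4.4/0.64 = 6.8750
ρ = λ_eff/μ = 6.8750/8.6 = 0.79942
L = ρ/(1-ρ) = 0.79942/(1-0.79942) = 3.9855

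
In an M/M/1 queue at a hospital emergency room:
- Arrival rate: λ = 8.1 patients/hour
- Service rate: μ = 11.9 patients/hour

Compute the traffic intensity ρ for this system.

Server utilization: ρ = λ/μ
ρ = 8.1/11.9 = 0.6807
The server is busy 68.07% of the time.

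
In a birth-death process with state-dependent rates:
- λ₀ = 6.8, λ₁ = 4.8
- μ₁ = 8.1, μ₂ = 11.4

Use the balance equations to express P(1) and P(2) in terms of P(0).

Balance equations:
State 0: λ₀P₀ = μ₁P₁ → P₁ = (λ₀/μ₁)P₀ = (6.8/8.1)P₀ = 0.8395P₀
State 1: P₂ = (λ₀λ₁)/(μ₁μ₂)P₀ = (6.8×4.8)/(8.1×11.4)P₀ = 0.3535P₀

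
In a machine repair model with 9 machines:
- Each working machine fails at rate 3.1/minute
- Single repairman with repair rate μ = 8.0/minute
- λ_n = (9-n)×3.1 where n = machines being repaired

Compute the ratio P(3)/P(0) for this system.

P(3)/P(0) = ∏_{i=0}^{3-1} λ_i/μ_{i+1}
= (9-0)×3.1/8.0 × (9-1)×3.1/8.0 × (9-2)×3.1/8.0
= 29.3255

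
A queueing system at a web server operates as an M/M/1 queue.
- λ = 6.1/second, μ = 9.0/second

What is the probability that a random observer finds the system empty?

ρ = λ/μ = 6.1/9.0 = 0.6778
P(0) = 1 - ρ = 1 - 0.6778 = 0.3222
The server is idle 32.22% of the time.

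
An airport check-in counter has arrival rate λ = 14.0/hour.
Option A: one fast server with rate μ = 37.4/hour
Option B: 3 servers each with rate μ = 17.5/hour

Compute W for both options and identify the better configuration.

Option A: single server μ = 37.4 (M/M/1)
  ρ_A = 14.0/37.4 = 0.3743
  W_A = 1/(μ-λ) = 1/(37.4-14.0) = 1/23.40 = 0.04274

Option B: 3 servers μ = 17.5 (M/M/3)
  ρ_B = λ/(cμ) = 14.0/(3×17.5) = 0.2667
  Offered load a = λ/μ = cρ = 14.0/17.5 = 0.8000
  P₀ = [ Σₙ₌₀^2 aⁿ/n! + a^3/(3!(1-ρ)) ]⁻¹
  Σ = a^0/0! + a^1/1! + a^2/2! = 1.0000 + 0.8000 + 0.3200 = 2.1200
  a^3/(3!(1-ρ)) = 0.5120/(6 × 0.7333) = 0.1164
  P₀ = 1/(2.1200 + 0.11636) = 0.4472
  Lq = P₀·a^3·ρ / (3!(1-ρ)²) = 0.4472 × 0.5120 × 0.2667 / (6 × 0.5378) = 0.01892
  Wq_B = Lq/λ = 0.01892/14.0 = 0.001351
  W_B = Wq_B + 1/μ = 0.001351 + 0.05714 = 0.05849

Since W_A = 0.04274 < W_B = 0.05849, Option A (single fast server) has the shorter time in system.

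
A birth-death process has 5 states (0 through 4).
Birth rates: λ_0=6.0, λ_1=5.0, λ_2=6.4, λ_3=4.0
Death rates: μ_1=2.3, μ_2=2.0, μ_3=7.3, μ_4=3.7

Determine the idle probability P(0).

Ratios P(n)/P(0) = (λ₀···λₙ₋₁)/(μ₁···μₙ):
P(1)/P(0) = (6.0)/(2.3) = 2.6087
P(2)/P(0) = (6.0×5.0)/(2.3×2.0) = 6.5217
P(3)/P(0) = (6.0×5.0×6.4)/(2.3×2.0×7.3) = 5.7177
P(4)/P(0) = (6.0×5.0×6.4×4.0)/(2.3×2.0×7.3×3.7) = 6.1813

Normalization: ∑ P(n) = 1
P(0) × (1.0000 + 2.6087 + 6.5217 + 5.7177 + 6.1813) = 1
P(0) × 22.0294 = 1
P(0) = 1/22.0294 = 0.04539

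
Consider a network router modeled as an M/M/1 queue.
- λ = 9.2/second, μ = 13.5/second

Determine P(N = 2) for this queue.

ρ = λ/μ = 9.2/13.5 = 0.6815
P(n) = (1-ρ)ρⁿ
P(2) = (1-0.6815) × 0.6815^2
P(2) = 0.3185 × 0.4644
P(2) = 0.1479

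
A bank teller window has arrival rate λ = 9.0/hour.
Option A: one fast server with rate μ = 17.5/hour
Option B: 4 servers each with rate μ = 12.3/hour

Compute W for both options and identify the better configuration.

Option A: single server μ = 17.5 (M/M/1)
  ρ_A = 9.0/17.5 = 0.5143
  W_A = 1/(μ-λ) = 1/(17.5-9.0) = 1/8.50 = 0.1176

Option B: 4 servers μ = 12.3 (M/M/4)
  ρ_B = λ/(cμ) = 9.0/(4×12.3) = 0.1829
  Offered load a = λ/μ = cρ = 9.0/12.3 = 0.7317
  P₀ = [ Σₙ₌₀^3 aⁿ/n! + a^4/(4!(1-ρ)) ]⁻¹
  Σ = a^0/0! + a^1/1! + a^2/2! + a^3/3! = 1.0000 + 0.7317 + 0.2677 + 0.06529 = 2.0647
  a^4/(4!(1-ρ)) = 0.28665/(24 × 0.81707) = 0.01462
  P₀ = 1/(2.0647 + 0.01462) = 0.4809
  Lq = P₀·a^4·ρ / (4!(1-ρ)²) = 0.48093 × 0.28665 × 0.18293 / (24 × 0.66761) = 0.001574
  Wq_B = Lq/λ = 0.0015739/9.0 = 0.00017488
  W_B = Wq_B + 1/μ = 0.00017488 + 0.081301 = 0.08148

Since W_B = 0.08148 < W_A = 0.1176, Option B (multiple servers) has the shorter time in system.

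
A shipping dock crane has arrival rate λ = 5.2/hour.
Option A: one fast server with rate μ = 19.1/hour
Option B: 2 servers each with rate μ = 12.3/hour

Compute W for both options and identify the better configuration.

Option A: single server μ = 19.1 (M/M/1)
  ρ_A = 5.2/19.1 = 0.2723
  W_A = 1/(μ-λ) = 1/(19.1-5.2) = 1/13.90 = 0.07194

Option B: 2 servers μ = 12.3 (M/M/2)
  ρ_B = λ/(cμ) = 5.2/(2×12.3) = 0.2114
  Offered load a = λ/μ = cρ = 5.2/12.3 = 0.4228
  P₀ = [ Σₙ₌₀^1 aⁿ/n! + a^2/(2!(1-ρ)) ]⁻¹
  Σ = a^0/0! + a^1/1! = 1.0000 + 0.4228 = 1.4228
  a^2/(2!(1-ρ)) = 0.1787/(2 × 0.7886) = 0.1133
  P₀ = 1/(1.4228 + 0.1133) = 0.6510
  Lq = P₀·a^2·ρ / (2!(1-ρ)²) = 0.6510 × 0.1787 × 0.2114 / (2 × 0.6219) = 0.01977
  Wq_B = Lq/λ = 0.019774/5.2 = 0.003803
  W_B = Wq_B + 1/μ = 0.003803 + 0.08130 = 0.08510

Since W_A = 0.07194 < W_B = 0.08510, Option A (single fast server) has the shorter time in system.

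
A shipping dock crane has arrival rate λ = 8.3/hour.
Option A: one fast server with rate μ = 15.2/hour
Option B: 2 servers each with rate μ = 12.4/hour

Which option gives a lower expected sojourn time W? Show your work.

Option A: single server μ = 15.2 (M/M/1)
  ρ_A = 8.3/15.2 = 0.5461
  W_A = 1/(μ-λ) = 1/(15.2-8.3) = 1/6.90 = 0.1449

Option B: 2 servers μ = 12.4 (M/M/2)
  ρ_B = λ/(cμ) = 8.3/(2×12.4) = 0.3347
  Offered load a = λ/μ = cρ = 8.3/12.4 = 0.6694
  P₀ = [ Σₙ₌₀^1 aⁿ/n! + a^2/(2!(1-ρ)) ]⁻¹
  Σ = a^0/0! + a^1/1! = 1.0000 + 0.6694 = 1.6694
  a^2/(2!(1-ρ)) = 0.4480/(2 × 0.6653) = 0.3367
  P₀ = 1/(1.6694 + 0.3367) = 0.4985
  Lq = P₀·a^2·ρ / (2!(1-ρ)²) = 0.49849 × 0.44804 × 0.33468 / (2 × 0.44265) = 0.08443
  Wq_B = Lq/λ = 0.08443/8.3 = 0.01017
  W_B = Wq_B + 1/μ = 0.01017 + 0.08065 = 0.09082

Since W_B = 0.09082 < W_A = 0.1449, Option B (multiple servers) has the shorter time in system.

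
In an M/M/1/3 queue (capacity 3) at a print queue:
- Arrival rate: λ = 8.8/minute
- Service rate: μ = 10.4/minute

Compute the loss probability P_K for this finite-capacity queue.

ρ = λ/μ = 8.8/10.4 = 0.84615
P₀ = (1-ρ)/(1-ρ^(K+1)) = (1-0.84615)/(1-0.84615^4) = 0.15385/0.48739 = 0.3157
P_K = P₀×ρ^K = 0.31566 × 0.84615^3 = 0.31566 × 0.60582 = 0.1912
Blocking probability = 19.12%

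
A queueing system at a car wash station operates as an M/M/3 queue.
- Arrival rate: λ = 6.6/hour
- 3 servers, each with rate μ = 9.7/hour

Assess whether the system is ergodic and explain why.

Stability requires ρ = λ/(cμ) < 1
ρ = 6.6/(3 × 9.7) = 6.6/29.10 = 0.2268
Since 0.2268 < 1, the system is STABLE.
The servers are busy 22.68% of the time.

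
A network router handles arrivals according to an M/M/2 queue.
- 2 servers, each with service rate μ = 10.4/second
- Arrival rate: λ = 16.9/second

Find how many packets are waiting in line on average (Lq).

Traffic intensity: ρ = λ/(cμ) = 16.9/(2×10.4) = 0.8125
Since ρ = 0.8125 < 1, system is stable.
Offered load a = λ/μ = cρ = 16.9/10.4 = 1.6250
P₀ = [ Σₙ₌₀^1 aⁿ/n! + a^2/(2!(1-ρ)) ]⁻¹
Σ = a^0/0! + a^1/1! = 1.0000 + 1.6250 = 2.6250
a^2/(2!(1-ρ)) = 2.64062/(2 × 0.187500) = 7.0417
P₀ = 1/(2.6250 + 7.0417) = 0.1034
Lq = P₀·a^2·ρ / (2!(1-ρ)²) = 0.103448 × 2.64062 × 0.812500 / (2 × 0.0351563) = 3.1566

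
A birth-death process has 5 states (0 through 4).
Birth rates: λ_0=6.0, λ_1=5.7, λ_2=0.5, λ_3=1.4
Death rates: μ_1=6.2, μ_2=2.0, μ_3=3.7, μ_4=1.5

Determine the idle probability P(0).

Ratios P(n)/P(0) = (λ₀···λₙ₋₁)/(μ₁···μₙ):
P(1)/P(0) = (6.0)/(6.2) = 0.9677
P(2)/P(0) = (6.0×5.7)/(6.2×2.0) = 2.7581
P(3)/P(0) = (6.0×5.7×0.5)/(6.2×2.0×3.7) = 0.3727
P(4)/P(0) = (6.0×5.7×0.5×1.4)/(6.2×2.0×3.7×1.5) = 0.3479

Normalization: ∑ P(n) = 1
P(0) × (1.0000 + 0.9677 + 2.7581 + 0.3727 + 0.3479) = 1
P(0) × 5.4464 = 1
P(0) = 1/5.4464 = 0.1836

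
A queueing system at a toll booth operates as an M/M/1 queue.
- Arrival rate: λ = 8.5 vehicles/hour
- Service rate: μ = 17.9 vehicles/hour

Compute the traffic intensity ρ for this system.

Server utilization: ρ = λ/μ
ρ = 8.5/17.9 = 0.4749
The server is busy 47.49% of the time.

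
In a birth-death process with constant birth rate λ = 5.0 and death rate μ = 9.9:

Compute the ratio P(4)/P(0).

For constant rates: P(n)/P(0) = (λ/μ)^n
P(4)/P(0) = (5.0/9.9)^4 = 0.50505^4 = 0.06506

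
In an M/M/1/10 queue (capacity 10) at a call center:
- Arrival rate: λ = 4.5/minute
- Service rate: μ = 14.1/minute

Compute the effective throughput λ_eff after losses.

ρ = λ/μ = 4.5/14.1 = 0.319149
P₀ = (1-ρ)/(1-ρ^(K+1)) = (1-0.319149)/(1-0.319149^11) = 0.6809/1.0000 = 0.6809
P_K = P₀×ρ^K = 0.68085 × 0.319149^10 = 0.68085 × 0.000010963 = 0.000007464
λ_eff = λ(1-P_K) = 4.5 × (1 - 0.000007464) = 4.5 × 1.0000 = 4.5000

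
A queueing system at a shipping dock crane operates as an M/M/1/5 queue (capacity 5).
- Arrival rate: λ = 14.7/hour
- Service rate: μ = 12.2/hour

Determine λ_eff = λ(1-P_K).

ρ = λ/μ = 14.7/12.2 = 1.20492
P₀ = (1-ρ)/(1-ρ^(K+1)) = (1-1.20492)/(1-1.20492^6) = -0.20492/-2.0602 = 0.09947
P_K = P₀×ρ^K = 0.09947 × 1.20492^5 = 0.09947 × 2.5398 = 0.2526
λ_eff = λ(1-P_K) = 14.7 × (1 - 0.25262) = 14.7 × 0.74738 = 10.9865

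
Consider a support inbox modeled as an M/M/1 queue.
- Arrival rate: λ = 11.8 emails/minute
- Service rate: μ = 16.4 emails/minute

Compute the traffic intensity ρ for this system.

Server utilization: ρ = λ/μ
ρ = 11.8/16.4 = 0.7195
The server is busy 71.95% of the time.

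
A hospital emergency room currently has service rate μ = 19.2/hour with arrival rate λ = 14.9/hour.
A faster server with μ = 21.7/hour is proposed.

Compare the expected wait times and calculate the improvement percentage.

System 1: ρ₁ = 14.9/19.2 = 0.7760, W₁ = 1/(19.2-14.9) = 0.2326
System 2: ρ₂ = 14.9/21.7 = 0.6866, W₂ = 1/(21.7-14.9) = 0.1471
Improvement: (W₁-W₂)/W₁ = (0.2326-0.1471)/0.2326 = 36.76%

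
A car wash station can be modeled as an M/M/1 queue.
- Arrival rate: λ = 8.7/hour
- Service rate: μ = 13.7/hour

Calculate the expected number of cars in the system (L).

ρ = λ/μ = 8.7/13.7 = 0.6350
For M/M/1: L = λ/(μ-λ)
L = 8.7/(13.7-8.7) = 8.7/5.00
L = 1.7400 cars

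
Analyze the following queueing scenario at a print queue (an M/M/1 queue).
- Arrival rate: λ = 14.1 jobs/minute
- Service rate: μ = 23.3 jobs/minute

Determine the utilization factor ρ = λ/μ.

Server utilization: ρ = λ/μ
ρ = 14.1/23.3 = 0.6052
The server is busy 60.52% of the time.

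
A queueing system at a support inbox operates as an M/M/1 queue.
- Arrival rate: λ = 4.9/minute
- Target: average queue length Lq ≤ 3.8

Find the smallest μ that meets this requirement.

For M/M/1: Lq = λ²/(μ(μ-λ))
Need Lq ≤ 3.8, i.e. μ(μ-λ) ≥ λ²/3.8
μ² - 4.9μ - 24.01/3.8 ≥ 0  →  μ² - 4.9μ - 6.31842 ≥ 0
Quadratic formula (positive root): μ = [λ + √(λ² + 4×6.31842)]/2
Discriminant: 24.01 + 4×6.31842 = 49.2837, √49.2837 = 7.0202
μ ≥ (4.9 + 7.0202)/2 = 5.9601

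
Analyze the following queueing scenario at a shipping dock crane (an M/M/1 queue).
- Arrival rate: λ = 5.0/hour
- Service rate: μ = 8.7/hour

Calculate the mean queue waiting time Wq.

First, compute utilization: ρ = λ/μ = 5.0/8.7 = 0.5747
For M/M/1: Wq = λ/(μ(μ-λ))
Wq = 5.0/(8.7 × (8.7-5.0))
Wq = 5.0/(8.7 × 3.70)
Wq = 0.1553 hours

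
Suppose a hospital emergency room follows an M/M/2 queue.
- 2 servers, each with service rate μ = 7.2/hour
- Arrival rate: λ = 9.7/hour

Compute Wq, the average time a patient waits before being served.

Traffic intensity: ρ = λ/(cμ) = 9.7/(2×7.2) = 0.6736
Since ρ = 0.6736 < 1, system is stable.
Offered load a = λ/μ = cρ = 9.7/7.2 = 1.3472
P₀ = [ Σₙ₌₀^1 aⁿ/n! + a^2/(2!(1-ρ)) ]⁻¹
Σ = a^0/0! + a^1/1! = 1.0000 + 1.3472 = 2.3472
a^2/(2!(1-ρ)) = 1.8150/(2 × 0.32639) = 2.7804
P₀ = 1/(2.3472 + 2.7804) = 0.1950
Lq = P₀·a^2·ρ / (2!(1-ρ)²) = 0.19502 × 1.8150 × 0.67361 / (2 × 0.10653) = 1.1191
Wq = Lq/λ = 1.1191/9.7 = 0.1154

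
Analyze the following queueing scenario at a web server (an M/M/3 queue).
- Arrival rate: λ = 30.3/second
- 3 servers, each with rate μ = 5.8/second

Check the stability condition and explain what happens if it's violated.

Stability requires ρ = λ/(cμ) < 1
ρ = 30.3/(3 × 5.8) = 30.3/17.40 = 1.7414
Since 1.7414 ≥ 1, the system is UNSTABLE.
Need c > λ/μ = 30.3/5.8 = 5.22.
Minimum servers needed: c = 6.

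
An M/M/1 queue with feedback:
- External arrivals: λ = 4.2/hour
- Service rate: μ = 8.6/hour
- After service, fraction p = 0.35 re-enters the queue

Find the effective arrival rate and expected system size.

Effective arrival rate: λ_eff = λ/(1-p) = 4.2/(1-0.35) = 4.2/0.65 = 6.4615
ρ = λ_eff/μ = 6.4615/8.6 = 0.75134
L = ρ/(1-ρ) = 0.75134/(1-0.75134) = 3.0216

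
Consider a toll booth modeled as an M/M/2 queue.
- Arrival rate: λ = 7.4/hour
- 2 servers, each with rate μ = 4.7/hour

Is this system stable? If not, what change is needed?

Stability requires ρ = λ/(cμ) < 1
ρ = 7.4/(2 × 4.7) = 7.4/9.40 = 0.7872
Since 0.7872 < 1, the system is STABLE.
The servers are busy 78.72% of the time.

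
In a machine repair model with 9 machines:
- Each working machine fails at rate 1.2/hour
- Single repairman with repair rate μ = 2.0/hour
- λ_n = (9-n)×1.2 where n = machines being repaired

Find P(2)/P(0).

P(2)/P(0) = ∏_{i=0}^{2-1} λ_i/μ_{i+1}
= (9-0)×1.2/2.0 × (9-1)×1.2/2.0
= 25.9200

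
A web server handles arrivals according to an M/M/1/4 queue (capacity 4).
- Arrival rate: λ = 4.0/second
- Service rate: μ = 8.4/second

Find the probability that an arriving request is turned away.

ρ = λ/μ = 4.0/8.4 = 0.47619
P₀ = (1-ρ)/(1-ρ^(K+1)) = (1-0.47619)/(1-0.47619^5) = 0.5238/0.9755 = 0.5370
P_K = P₀×ρ^K = 0.5370 × 0.47619^4 = 0.5370 × 0.05142 = 0.02761
Blocking probability = 2.76%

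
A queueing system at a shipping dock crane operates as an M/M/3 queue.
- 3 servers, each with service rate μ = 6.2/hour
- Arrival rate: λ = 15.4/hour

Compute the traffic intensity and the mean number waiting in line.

Traffic intensity: ρ = λ/(cμ) = 15.4/(3×6.2) = 0.8280
Since ρ = 0.8280 < 1, system is stable.
Offered load a = λ/μ = cρ = 15.4/6.2 = 2.4839
P₀ = [ Σₙ₌₀^2 aⁿ/n! + a^3/(3!(1-ρ)) ]⁻¹
Σ = a^0/0! + a^1/1! + a^2/2! = 1.0000 + 2.4839 + 3.0848 = 6.5687
a^3/(3!(1-ρ)) = 15.3245/(6 × 0.172043) = 14.8456
P₀ = 1/(6.5687 + 14.8456) = 0.04670
Lq = P₀·a^3·ρ / (3!(1-ρ)²) = 0.046698 × 15.3245 × 0.82796 / (6 × 0.029599) = 3.3363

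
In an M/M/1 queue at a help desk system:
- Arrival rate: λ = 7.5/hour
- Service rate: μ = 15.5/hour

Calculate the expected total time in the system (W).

First, compute utilization: ρ = λ/μ = 7.5/15.5 = 0.4839
For M/M/1: W = 1/(μ-λ)
W = 1/(15.5-7.5) = 1/8.00
W = 0.1250 hours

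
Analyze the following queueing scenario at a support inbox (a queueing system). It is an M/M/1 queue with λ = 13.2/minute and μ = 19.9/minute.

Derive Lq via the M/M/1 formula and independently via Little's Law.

Method 1 (direct): Lq = λ²/(μ(μ-λ)) = 174.24/(19.9 × 6.70) = 1.3068

Method 2 (Little's Law):
W = 1/(μ-λ) = 1/6.70 = 0.14925
Wq = W - 1/μ = 0.14925 - 0.050251 = 0.09900
Lq = λWq = 13.2 × 0.09900 = 1.3068 ✔ (matches Method 1)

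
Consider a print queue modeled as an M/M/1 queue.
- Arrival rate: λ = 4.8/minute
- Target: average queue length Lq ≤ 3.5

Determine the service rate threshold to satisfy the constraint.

For M/M/1: Lq = λ²/(μ(μ-λ))
Need Lq ≤ 3.5, i.e. μ(μ-λ) ≥ λ²/3.5
μ² - 4.8μ - 23.04/3.5 ≥ 0  →  μ² - 4.8μ - 6.58286 ≥ 0
Quadratic formula (positive root): μ = [λ + √(λ² + 4×6.58286)]/2
Discriminant: 23.04 + 4×6.58286 = 49.3714, √49.3714 = 7.0265
μ ≥ (4.8 + 7.0265)/2 = 5.9132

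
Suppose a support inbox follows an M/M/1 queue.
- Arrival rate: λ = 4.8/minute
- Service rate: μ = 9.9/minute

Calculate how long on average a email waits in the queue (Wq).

First, compute utilization: ρ = λ/μ = 4.8/9.9 = 0.4848
For M/M/1: Wq = λ/(μ(μ-λ))
Wq = 4.8/(9.9 × (9.9-4.8))
Wq = 4.8/(9.9 × 5.10)
Wq = 0.09507 minutes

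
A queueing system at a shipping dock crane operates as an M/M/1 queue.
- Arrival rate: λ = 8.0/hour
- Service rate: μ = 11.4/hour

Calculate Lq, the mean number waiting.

ρ = λ/μ = 8.0/11.4 = 0.7018
For M/M/1: Lq = λ²/(μ(μ-λ))
Lq = 64.00/(11.4 × 3.40)
Lq = 1.6512 containers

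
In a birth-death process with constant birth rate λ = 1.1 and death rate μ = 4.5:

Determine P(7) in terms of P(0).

For constant rates: P(n)/P(0) = (λ/μ)^n
P(7)/P(0) = (1.1/4.5)^7 = 0.244444^7 = 0.00005215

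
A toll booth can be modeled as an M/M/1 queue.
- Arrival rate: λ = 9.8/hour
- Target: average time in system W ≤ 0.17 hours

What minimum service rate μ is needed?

For M/M/1: W = 1/(μ-λ)
Need W ≤ 0.17, so 1/(μ-λ) ≤ 0.17
μ - λ ≥ 1/0.17 = 5.8824
μ ≥ 9.8 + 5.8824 = 15.6824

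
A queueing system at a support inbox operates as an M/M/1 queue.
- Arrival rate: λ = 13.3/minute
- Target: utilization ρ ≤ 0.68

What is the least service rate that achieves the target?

ρ = λ/μ, so μ = λ/ρ
μ ≥ 13.3/0.68 = 19.5588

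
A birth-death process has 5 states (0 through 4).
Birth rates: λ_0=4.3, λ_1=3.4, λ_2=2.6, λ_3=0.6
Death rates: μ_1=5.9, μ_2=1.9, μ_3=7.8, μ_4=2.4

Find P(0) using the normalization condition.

Ratios P(n)/P(0) = (λ₀···λₙ₋₁)/(μ₁···μₙ):
P(1)/P(0) = (4.3)/(5.9) = 0.7288
P(2)/P(0) = (4.3×3.4)/(5.9×1.9) = 1.3042
P(3)/P(0) = (4.3×3.4×2.6)/(5.9×1.9×7.8) = 0.4347
P(4)/P(0) = (4.3×3.4×2.6×0.6)/(5.9×1.9×7.8×2.4) = 0.1087

Normalization: ∑ P(n) = 1
P(0) × (1.0000 + 0.7288 + 1.3042 + 0.4347 + 0.1087) = 1
P(0) × 3.5764 = 1
P(0) = 1/3.5764 = 0.2796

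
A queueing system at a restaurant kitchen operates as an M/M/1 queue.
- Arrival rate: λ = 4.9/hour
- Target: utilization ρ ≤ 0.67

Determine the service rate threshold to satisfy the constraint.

ρ = λ/μ, so μ = λ/ρ
μ ≥ 4.9/0.67 = 7.3134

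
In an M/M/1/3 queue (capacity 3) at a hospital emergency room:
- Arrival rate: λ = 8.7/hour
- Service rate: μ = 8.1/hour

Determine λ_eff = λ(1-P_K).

ρ = λ/μ = 8.7/8.1 = 1.0741
P₀ = (1-ρ)/(1-ρ^(K+1)) = (1-1.0741)/(1-1.0741^4) = -0.07410/-0.3310 = 0.2239
P_K = P₀×ρ^K = 0.22387 × 1.0741^3 = 0.22387 × 1.2392 = 0.2774
λ_eff = λ(1-P_K) = 8.7 × (1 - 0.2774) = 8.7 × 0.7226 = 6.2866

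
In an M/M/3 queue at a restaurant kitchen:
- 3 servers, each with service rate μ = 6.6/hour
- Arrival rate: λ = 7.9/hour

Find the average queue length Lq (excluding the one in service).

Traffic intensity: ρ = λ/(cμ) = 7.9/(3×6.6) = 0.3990
Since ρ = 0.3990 < 1, system is stable.
Offered load a = λ/μ = cρ = 7.9/6.6 = 1.1970
P₀ = [ Σₙ₌₀^2 aⁿ/n! + a^3/(3!(1-ρ)) ]⁻¹
Σ = a^0/0! + a^1/1! + a^2/2! = 1.00000 + 1.19697 + 0.716368 = 2.9133
a^3/(3!(1-ρ)) = 1.7149/(6 × 0.6010) = 0.4756
P₀ = 1/(2.9133 + 0.4756) = 0.2951
Lq = P₀·a^3·ρ / (3!(1-ρ)²) = 0.29508 × 1.7149 × 0.39899 / (6 × 0.36121) = 0.09316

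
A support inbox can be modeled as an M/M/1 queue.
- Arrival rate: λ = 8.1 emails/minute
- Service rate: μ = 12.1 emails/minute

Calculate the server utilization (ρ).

Server utilization: ρ = λ/μ
ρ = 8.1/12.1 = 0.6694
The server is busy 66.94% of the time.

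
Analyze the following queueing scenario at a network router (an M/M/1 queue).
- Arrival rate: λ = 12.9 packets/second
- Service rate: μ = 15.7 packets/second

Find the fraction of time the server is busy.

Server utilization: ρ = λ/μ
ρ = 12.9/15.7 = 0.8217
The server is busy 82.17% of the time.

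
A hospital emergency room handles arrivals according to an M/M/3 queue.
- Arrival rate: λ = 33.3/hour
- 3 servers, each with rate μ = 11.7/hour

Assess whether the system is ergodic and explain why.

Stability requires ρ = λ/(cμ) < 1
ρ = 33.3/(3 × 11.7) = 33.3/35.10 = 0.9487
Since 0.9487 < 1, the system is STABLE.
The servers are busy 94.87% of the time.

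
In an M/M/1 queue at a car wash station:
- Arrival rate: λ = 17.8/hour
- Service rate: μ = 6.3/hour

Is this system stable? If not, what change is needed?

Stability requires ρ = λ/(cμ) < 1
ρ = 17.8/(1 × 6.3) = 17.8/6.30 = 2.8254
Since 2.8254 ≥ 1, the system is UNSTABLE.
Queue grows without bound. Need μ > λ = 17.8.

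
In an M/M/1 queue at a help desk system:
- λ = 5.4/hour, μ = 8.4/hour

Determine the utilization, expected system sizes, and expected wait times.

Step 1: ρ = λ/μ = 5.4/8.4 = 0.6429
Step 2: L = λ/(μ-λ) = 5.4/3.00 = 1.8000
Step 3: Lq = λ²/(μ(μ-λ)) = 29.16/(8.4×3.00) = 1.1571
Step 4: W = 1/(μ-λ) = 1/3.00 = 0.33333
Step 5: Wq = λ/(μ(μ-λ)) = 5.4/(8.4×3.00) = 0.2143
Step 6: P(0) = 1-ρ = 0.3571
Verify: L = λW = 5.4×0.33333 = 1.8000 ✔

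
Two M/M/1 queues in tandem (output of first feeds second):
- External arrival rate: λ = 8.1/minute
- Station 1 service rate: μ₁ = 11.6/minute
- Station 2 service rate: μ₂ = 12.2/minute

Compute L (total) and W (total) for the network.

By Jackson's theorem, each station behaves as independent M/M/1.
Station 1: ρ₁ = 8.1/11.6 = 0.6983, L₁ = ρ₁/(1-ρ₁) = λ/(μ₁-λ) = 8.1/3.50 = 2.3143
Station 2: ρ₂ = 8.1/12.2 = 0.6639, L₂ = ρ₂/(1-ρ₂) = λ/(μ₂-λ) = 8.1/4.10 = 1.9756
Total: L = L₁ + L₂ = 2.3143 + 1.9756 = 4.2899
W = L/λ = 4.2899/8.1 = 0.5296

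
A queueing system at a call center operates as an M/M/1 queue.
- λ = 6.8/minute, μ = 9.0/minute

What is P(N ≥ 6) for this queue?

ρ = λ/μ = 6.8/9.0 = 0.75556
P(N ≥ n) = ρⁿ
P(N ≥ 6) = 0.75556^6
P(N ≥ 6) = 0.1860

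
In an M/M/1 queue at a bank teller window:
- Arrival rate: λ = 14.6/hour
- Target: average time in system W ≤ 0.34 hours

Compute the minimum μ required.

For M/M/1: W = 1/(μ-λ)
Need W ≤ 0.34, so 1/(μ-λ) ≤ 0.34
μ - λ ≥ 1/0.34 = 2.9412
μ ≥ 14.6 + 2.9412 = 17.5412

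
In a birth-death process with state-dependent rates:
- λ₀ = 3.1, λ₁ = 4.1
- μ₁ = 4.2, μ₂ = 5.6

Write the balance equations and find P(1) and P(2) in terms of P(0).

Balance equations:
State 0: λ₀P₀ = μ₁P₁ → P₁ = (λ₀/μ₁)P₀ = (3.1/4.2)P₀ = 0.7381P₀
State 1: P₂ = (λ₀λ₁)/(μ₁μ₂)P₀ = (3.1×4.1)/(4.2×5.6)P₀ = 0.5404P₀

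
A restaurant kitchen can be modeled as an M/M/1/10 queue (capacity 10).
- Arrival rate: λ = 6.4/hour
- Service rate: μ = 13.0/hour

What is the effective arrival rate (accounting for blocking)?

ρ = λ/μ = 6.4/13.0 = 0.49231
P₀ = (1-ρ)/(1-ρ^(K+1)) = (1-0.49231)/(1-0.49231^11) = 0.5077/0.9996 = 0.5079
P_K = P₀×ρ^K = 0.5079 × 0.49231^10 = 0.5079 × 0.0008363 = 0.0004248
λ_eff = λ(1-P_K) = 6.4 × (1 - 0.0004248) = 6.4 × 0.99958 = 6.3973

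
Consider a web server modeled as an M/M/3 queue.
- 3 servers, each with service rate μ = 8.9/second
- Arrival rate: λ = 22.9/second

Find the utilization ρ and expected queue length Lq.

Traffic intensity: ρ = λ/(cμ) = 22.9/(3×8.9) = 0.8577
Since ρ = 0.8577 < 1, system is stable.
Offered load a = λ/μ = cρ = 22.9/8.9 = 2.5730
P₀ = [ Σₙ₌₀^2 aⁿ/n! + a^3/(3!(1-ρ)) ]⁻¹
Σ = a^0/0! + a^1/1! + a^2/2! = 1.0000 + 2.5730 + 3.3103 = 6.8833
a^3/(3!(1-ρ)) = 17.03478/(6 × 0.1423221) = 19.9486
P₀ = 1/(6.8833 + 19.9486) = 0.03727
Lq = P₀·a^3·ρ / (3!(1-ρ)²) = 0.0372691 × 17.0348 × 0.857678 / (6 × 0.0202556) = 4.4804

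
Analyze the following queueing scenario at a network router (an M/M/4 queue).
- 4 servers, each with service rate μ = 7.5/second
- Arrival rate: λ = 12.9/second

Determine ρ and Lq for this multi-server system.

Traffic intensity: ρ = λ/(cμ) = 12.9/(4×7.5) = 0.4300
Since ρ = 0.4300 < 1, system is stable.
Offered load a = λ/μ = cρ = 12.9/7.5 = 1.7200
P₀ = [ Σₙ₌₀^3 aⁿ/n! + a^4/(4!(1-ρ)) ]⁻¹
Σ = a^0/0! + a^1/1! + a^2/2! + a^3/3! = 1.0000 + 1.7200 + 1.4792 + 0.8481 = 5.0473
a^4/(4!(1-ρ)) = 8.7521/(24 × 0.5700) = 0.6398
P₀ = 1/(5.0473 + 0.6398) = 0.1758
Lq = P₀·a^4·ρ / (4!(1-ρ)²) = 0.17584 × 8.7521 × 0.43000 / (24 × 0.32490) = 0.08487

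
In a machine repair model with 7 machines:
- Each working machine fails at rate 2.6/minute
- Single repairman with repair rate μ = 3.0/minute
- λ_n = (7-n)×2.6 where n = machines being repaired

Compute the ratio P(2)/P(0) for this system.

P(2)/P(0) = ∏_{i=0}^{2-1} λ_i/μ_{i+1}
= (7-0)×2.6/3.0 × (7-1)×2.6/3.0
= 31.5467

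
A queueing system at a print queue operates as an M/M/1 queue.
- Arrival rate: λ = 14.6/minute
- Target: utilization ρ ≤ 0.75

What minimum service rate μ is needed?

ρ = λ/μ, so μ = λ/ρ
μ ≥ 14.6/0.75 = 19.4667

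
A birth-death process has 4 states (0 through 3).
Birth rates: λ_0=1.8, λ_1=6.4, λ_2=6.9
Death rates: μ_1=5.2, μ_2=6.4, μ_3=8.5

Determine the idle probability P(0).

Ratios P(n)/P(0) = (λ₀···λₙ₋₁)/(μ₁···μₙ):
P(1)/P(0) = (1.8)/(5.2) = 0.34615
P(2)/P(0) = (1.8×6.4)/(5.2×6.4) = 0.34615
P(3)/P(0) = (1.8×6.4×6.9)/(5.2×6.4×8.5) = 0.28100

Normalization: ∑ P(n) = 1
P(0) × (1.0000 + 0.34615 + 0.34615 + 0.28100) = 1
P(0) × 1.9733 = 1
P(0) = 1/1.9733 = 0.5068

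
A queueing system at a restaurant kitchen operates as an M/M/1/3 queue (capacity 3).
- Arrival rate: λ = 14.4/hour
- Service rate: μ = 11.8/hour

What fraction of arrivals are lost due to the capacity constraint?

ρ = λ/μ = 14.4/11.8 = 1.22034
P₀ = (1-ρ)/(1-ρ^(K+1)) = (1-1.22034)/(1-1.22034^4) = -0.2203/-1.2178 = 0.1809
P_K = P₀×ρ^K = 0.1809 × 1.22034^3 = 0.1809 × 1.8174 = 0.3288
Blocking probability = 32.88%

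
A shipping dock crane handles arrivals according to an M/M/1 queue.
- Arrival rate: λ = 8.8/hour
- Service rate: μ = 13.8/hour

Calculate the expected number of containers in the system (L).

ρ = λ/μ = 8.8/13.8 = 0.6377
For M/M/1: L = λ/(μ-λ)
L = 8.8/(13.8-8.8) = 8.8/5.00
L = 1.7600 containers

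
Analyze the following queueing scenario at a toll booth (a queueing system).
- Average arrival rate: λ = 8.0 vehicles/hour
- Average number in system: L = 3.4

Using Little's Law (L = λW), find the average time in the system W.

Little's Law: L = λW, so W = L/λ
W = 3.4/8.0 = 0.4250 hours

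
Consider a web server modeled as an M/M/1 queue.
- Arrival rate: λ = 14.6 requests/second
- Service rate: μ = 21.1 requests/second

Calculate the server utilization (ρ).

Server utilization: ρ = λ/μ
ρ = 14.6/21.1 = 0.6919
The server is busy 69.19% of the time.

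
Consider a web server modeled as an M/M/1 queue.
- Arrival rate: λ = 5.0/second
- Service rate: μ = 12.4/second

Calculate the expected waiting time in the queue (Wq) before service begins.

First, compute utilization: ρ = λ/μ = 5.0/12.4 = 0.4032
For M/M/1: Wq = λ/(μ(μ-λ))
Wq = 5.0/(12.4 × (12.4-5.0))
Wq = 5.0/(12.4 × 7.40)
Wq = 0.05449 seconds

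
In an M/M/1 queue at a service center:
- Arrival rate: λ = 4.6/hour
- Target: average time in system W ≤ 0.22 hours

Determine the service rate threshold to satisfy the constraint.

For M/M/1: W = 1/(μ-λ)
Need W ≤ 0.22, so 1/(μ-λ) ≤ 0.22
μ - λ ≥ 1/0.22 = 4.5455
μ ≥ 4.6 + 4.5455 = 9.1455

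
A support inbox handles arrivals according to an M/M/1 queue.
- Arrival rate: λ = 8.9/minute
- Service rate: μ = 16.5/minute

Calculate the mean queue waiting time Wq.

First, compute utilization: ρ = λ/μ = 8.9/16.5 = 0.5394
For M/M/1: Wq = λ/(μ(μ-λ))
Wq = 8.9/(16.5 × (16.5-8.9))
Wq = 8.9/(16.5 × 7.60)
Wq = 0.07097 minutes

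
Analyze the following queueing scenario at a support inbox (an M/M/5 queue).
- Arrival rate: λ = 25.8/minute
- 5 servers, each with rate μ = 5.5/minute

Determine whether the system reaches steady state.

Stability requires ρ = λ/(cμ) < 1
ρ = 25.8/(5 × 5.5) = 25.8/27.50 = 0.9382
Since 0.9382 < 1, the system is STABLE.
The servers are busy 93.82% of the time.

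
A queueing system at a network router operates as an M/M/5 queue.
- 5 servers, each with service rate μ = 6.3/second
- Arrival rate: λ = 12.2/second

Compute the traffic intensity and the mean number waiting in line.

Traffic intensity: ρ = λ/(cμ) = 12.2/(5×6.3) = 0.3873
Since ρ = 0.3873 < 1, system is stable.
Offered load a = λ/μ = cρ = 12.2/6.3 = 1.9365
P₀ = [ Σₙ₌₀^4 aⁿ/n! + a^5/(5!(1-ρ)) ]⁻¹
Σ = a^0/0! + a^1/1! + a^2/2! + a^3/3! + a^4/4! = 1.0000 + 1.9365 + 1.8750 + 1.2103 + 0.5860 = 6.6078
a^5/(5!(1-ρ)) = 27.2331/(120 × 0.6127) = 0.3704
P₀ = 1/(6.6078 + 0.3704) = 0.1433
Lq = P₀·a^5·ρ / (5!(1-ρ)²) = 0.1433 × 27.2331 × 0.3873 / (120 × 0.3754) = 0.03355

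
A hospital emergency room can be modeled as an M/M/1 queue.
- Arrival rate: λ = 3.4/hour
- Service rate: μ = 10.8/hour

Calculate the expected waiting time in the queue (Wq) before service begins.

First, compute utilization: ρ = λ/μ = 3.4/10.8 = 0.3148
For M/M/1: Wq = λ/(μ(μ-λ))
Wq = 3.4/(10.8 × (10.8-3.4))
Wq = 3.4/(10.8 × 7.40)
Wq = 0.04254 hours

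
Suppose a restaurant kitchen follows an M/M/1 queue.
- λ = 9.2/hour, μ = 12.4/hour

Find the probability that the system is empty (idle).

ρ = λ/μ = 9.2/12.4 = 0.7419
P(0) = 1 - ρ = 1 - 0.7419 = 0.2581
The server is idle 25.81% of the time.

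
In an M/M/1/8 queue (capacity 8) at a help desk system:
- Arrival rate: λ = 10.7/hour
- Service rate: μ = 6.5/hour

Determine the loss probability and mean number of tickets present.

ρ = λ/μ = 10.7/6.5 = 1.646154
P₀ = (1-ρ)/(1-ρ^(K+1)) = (1-1.646154)/(1-1.646154^9) = -0.64615/-87.7634 = 0.007362
P_K = P₀×ρ^K = 0.007362 × 1.646154^8 = 0.007362 × 53.9217 = 0.3970
Blocking probability P_8 = 0.3970 (39.70%)
L = ρ[1 - (K+1)ρ^K + Kρ^(K+1)] / [(1-ρ)(1-ρ^(K+1))]
L = 1.646154 × (1 - 9×53.9217 + 8×88.7634) / ((1 - 1.646154) × (1 - 88.7634)) = 6.5549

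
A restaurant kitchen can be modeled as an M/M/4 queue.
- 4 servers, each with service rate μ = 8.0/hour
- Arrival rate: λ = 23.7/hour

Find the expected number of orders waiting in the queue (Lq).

Traffic intensity: ρ = λ/(cμ) = 23.7/(4×8.0) = 0.7406
Since ρ = 0.7406 < 1, system is stable.
Offered load a = λ/μ = cρ = 23.7/8.0 = 2.9625
P₀ = [ Σₙ₌₀^3 aⁿ/n! + a^4/(4!(1-ρ)) ]⁻¹
Σ = a^0/0! + a^1/1! + a^2/2! + a^3/3! = 1.0000 + 2.9625 + 4.3882 + 4.3334 = 12.6841
a^4/(4!(1-ρ)) = 77.0253/(24 × 0.259375) = 12.3735
P₀ = 1/(12.6841 + 12.3735) = 0.03991
Lq = P₀·a^4·ρ / (4!(1-ρ)²) = 0.039908 × 77.0253 × 0.74062 / (24 × 0.067275) = 1.4100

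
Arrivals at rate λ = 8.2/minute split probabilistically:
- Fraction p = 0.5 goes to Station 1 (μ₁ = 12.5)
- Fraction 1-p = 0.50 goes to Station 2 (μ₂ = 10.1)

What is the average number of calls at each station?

Effective rates: λ₁ = 8.2×0.5 = 4.1, λ₂ = 8.2×0.50 = 4.1
Station 1: ρ₁ = 4.1/12.5 = 0.3280, L₁ = ρ₁/(1-ρ₁) = 0.3280/(1-0.3280) = 0.4881
Station 2: ρ₂ = 4.1/10.1 = 0.40594, L₂ = ρ₂/(1-ρ₂) = 0.40594/(1-0.40594) = 0.6833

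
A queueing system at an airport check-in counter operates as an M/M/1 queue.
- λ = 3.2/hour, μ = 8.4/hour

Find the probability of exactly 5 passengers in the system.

ρ = λ/μ = 3.2/8.4 = 0.38095
P(n) = (1-ρ)ρⁿ
P(5) = (1-0.38095) × 0.38095^5
P(5) = 0.61905 × 0.0080231
P(5) = 0.004967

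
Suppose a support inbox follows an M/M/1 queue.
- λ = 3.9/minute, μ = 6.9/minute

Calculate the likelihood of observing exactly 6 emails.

ρ = λ/μ = 3.9/6.9 = 0.56522
P(n) = (1-ρ)ρⁿ
P(6) = (1-0.56522) × 0.56522^6
P(6) = 0.4348 × 0.03261
P(6) = 0.01418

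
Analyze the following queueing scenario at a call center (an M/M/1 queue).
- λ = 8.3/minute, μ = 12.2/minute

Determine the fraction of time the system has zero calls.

ρ = λ/μ = 8.3/12.2 = 0.6803
P(0) = 1 - ρ = 1 - 0.6803 = 0.3197
The server is idle 31.97% of the time.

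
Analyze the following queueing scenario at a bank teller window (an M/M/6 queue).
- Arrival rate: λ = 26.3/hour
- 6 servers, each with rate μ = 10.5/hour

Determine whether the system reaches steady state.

Stability requires ρ = λ/(cμ) < 1
ρ = 26.3/(6 × 10.5) = 26.3/63.00 = 0.4175
Since 0.4175 < 1, the system is STABLE.
The servers are busy 41.75% of the time.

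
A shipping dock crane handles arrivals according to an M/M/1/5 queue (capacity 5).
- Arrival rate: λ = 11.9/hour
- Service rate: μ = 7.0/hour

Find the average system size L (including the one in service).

ρ = λ/μ = 11.9/7.0 = 1.7000
P₀ = (1-ρ)/(1-ρ^(K+1)) = (1-1.7000)/(1-1.7000^6) = -0.7000/-23.1376 = 0.03025
P_K = P₀×ρ^K = 0.030254 × 1.7000^5 = 0.030254 × 14.1986 = 0.4296
L = ρ[1 - (K+1)ρ^K + Kρ^(K+1)] / [(1-ρ)(1-ρ^(K+1))]
L = 1.7000 × (1 - 6×14.1986 + 5×24.1376) / ((1 - 1.7000) × (1 - 24.1376)) = 3.8307 containers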